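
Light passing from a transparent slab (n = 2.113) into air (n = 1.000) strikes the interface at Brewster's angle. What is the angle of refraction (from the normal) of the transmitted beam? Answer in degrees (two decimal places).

First find Brewster's angle: tan θ_B = 1.000/2.113 = 0.4733, giving θ_B = 25.33°.
Since θ_B + θ_t = 90° at Brewster incidence, θ_t = 90° − 25.33° = 64.67°.

θ_t ≈ 64.67°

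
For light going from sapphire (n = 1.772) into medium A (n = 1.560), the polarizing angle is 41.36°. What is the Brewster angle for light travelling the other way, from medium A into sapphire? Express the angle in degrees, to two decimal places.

Reversing the direction swaps n₁ and n₂, so tan θ_B' = 1/tan θ_B and θ_B' = 90° − θ_B.
Hence θ_B' = 90° − 41.36° = 48.64°.

θ_B' ≈ 48.64°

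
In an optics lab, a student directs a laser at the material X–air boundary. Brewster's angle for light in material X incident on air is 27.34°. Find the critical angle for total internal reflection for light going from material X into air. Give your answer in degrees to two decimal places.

θ_c ≈ 31.13°

tan θ_B = n₂/n₁ = tan 27.34° = 0.5170.
Total internal reflection: sin θ_c = n₂/n₁ = 0.5170.
θ_c = arcsin(0.5170) = 31.13°.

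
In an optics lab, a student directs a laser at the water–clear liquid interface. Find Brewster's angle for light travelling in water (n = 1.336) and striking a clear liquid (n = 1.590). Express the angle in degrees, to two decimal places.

At Brewster's angle the reflected and refracted rays are perpendicular, which with Snell's law gives tan θ_B = n₂/n₁.
tan θ_B = n₂/n₁ = 1.590/1.336 = 1.1901. Taking the arctangent, θ_B = 49.96°.

θ_B ≈ 49.96°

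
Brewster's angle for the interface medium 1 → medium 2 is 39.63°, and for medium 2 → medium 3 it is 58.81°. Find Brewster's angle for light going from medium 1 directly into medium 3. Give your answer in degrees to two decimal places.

tan θ_B(1→2) = n₂/n₁ = tan 39.63° = 0.8282.
tan θ_B(2→3) = n₃/n₂ = tan 58.81° = 1.6518.
n₃/n₁ = 1.3680. Then tan θ_B(1→3) = n₃/n₁, so θ_B(1→3) = arctan(1.3680) = 53.83°.

θ_B ≈ 53.83°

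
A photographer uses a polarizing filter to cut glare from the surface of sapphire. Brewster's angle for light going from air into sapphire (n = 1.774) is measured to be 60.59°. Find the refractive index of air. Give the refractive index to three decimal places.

Brewster's law: tan θ_B = n₂/n₁ (light incident in air, refracted into sapphire).
n₁ = n₂ / tan θ_B = 1.774 / tan 60.59° = 1.000.

n ≈ 1.000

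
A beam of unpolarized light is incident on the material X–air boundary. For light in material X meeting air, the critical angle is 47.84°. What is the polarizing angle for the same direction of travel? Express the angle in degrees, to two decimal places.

θ_B ≈ 36.55°

n₂/n₁ = sin θ_c = sin 47.84° = 0.7413.
tan θ_B equals the same ratio, so θ_B = arctan(0.7413) = 36.55°.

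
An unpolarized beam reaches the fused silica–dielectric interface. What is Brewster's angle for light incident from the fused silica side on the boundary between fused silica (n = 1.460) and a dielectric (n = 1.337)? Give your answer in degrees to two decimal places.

θ_B ≈ 42.48°

The reflected p-component vanishes when tan θ_B = n₂/n₁.
Here n₂/n₁ = 1.337/1.460 = 0.9158, and Brewster's law gives tan θ_B = n₂/n₁.
θ_B = arctan(0.9158) = 42.48°.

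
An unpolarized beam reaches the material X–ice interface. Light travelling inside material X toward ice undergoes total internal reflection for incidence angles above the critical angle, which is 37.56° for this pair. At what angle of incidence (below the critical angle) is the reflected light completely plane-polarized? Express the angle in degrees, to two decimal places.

n₂/n₁ = sin θ_c = sin 37.56° = 0.6096.
tan θ_B equals the same ratio, so θ_B = arctan(0.6096) = 31.37°.

θ_B ≈ 31.37°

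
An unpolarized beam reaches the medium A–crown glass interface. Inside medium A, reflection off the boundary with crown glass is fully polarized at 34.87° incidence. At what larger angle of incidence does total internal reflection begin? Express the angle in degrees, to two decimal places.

From Brewster, n₂/n₁ = tan θ_B = tan 34.87° = 0.6968.
Then sin θ_c = n₂/n₁ = 0.6968, so θ_c = arcsin 0.6968 = 44.17°.

θ_c ≈ 44.17°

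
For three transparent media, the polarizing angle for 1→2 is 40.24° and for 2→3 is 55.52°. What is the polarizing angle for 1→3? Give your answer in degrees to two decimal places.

θ_B ≈ 50.94°

n₂/n₁ = tan 40.24° = 0.8463 and n₃/n₂ = tan 55.52° = 1.4561.
n₃/n₁ = 1.2322. Then tan θ_B(1→3) = n₃/n₁, so θ_B(1→3) = arctan(1.2322) = 50.94°.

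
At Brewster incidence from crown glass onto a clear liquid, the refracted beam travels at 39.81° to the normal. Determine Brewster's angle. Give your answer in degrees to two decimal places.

Since the reflected and refracted rays are at right angles at the polarizing angle, θ_B + θ_t = 90°.
So θ_B = 90° − θ_t = 90° − 39.81° = 50.19°.

θ_B ≈ 50.19°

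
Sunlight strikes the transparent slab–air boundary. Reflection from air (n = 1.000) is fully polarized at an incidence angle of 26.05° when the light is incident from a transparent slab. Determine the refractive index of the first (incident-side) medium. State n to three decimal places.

At the polarizing angle, tan θ_B = n₂/n₁ with n₁ on the incident side (a transparent slab) and n₂ on the transmitted side (air).
n₁ = n₂ / tan θ_B = 1.000 / tan 26.05° = 2.046.

n ≈ 2.046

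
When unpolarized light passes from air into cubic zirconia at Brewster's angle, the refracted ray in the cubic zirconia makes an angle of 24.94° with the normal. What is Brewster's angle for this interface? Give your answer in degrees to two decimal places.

Since the reflected and refracted rays are at right angles at the polarizing angle, θ_B + θ_t = 90°.
θ_B = 90° − 24.94° = 65.06°.

θ_B ≈ 65.06°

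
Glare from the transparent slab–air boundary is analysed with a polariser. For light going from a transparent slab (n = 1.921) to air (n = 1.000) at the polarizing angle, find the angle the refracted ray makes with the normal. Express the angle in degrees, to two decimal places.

tan θ_B = n₂/n₁ = 1.000/1.921 = 0.5206, so θ_B = 27.50°.
Since θ_B + θ_t = 90° at Brewster incidence, θ_t = 90° − 27.50° = 62.50°.

θ_t ≈ 62.50°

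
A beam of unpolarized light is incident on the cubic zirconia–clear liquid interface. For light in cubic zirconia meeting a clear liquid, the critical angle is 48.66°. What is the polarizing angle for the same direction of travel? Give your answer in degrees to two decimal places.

θ_B ≈ 36.90°

At the critical angle sin θ_c = n₂/n₁, giving n₂/n₁ = sin 48.66° = 0.7508.
Then tan θ_B = n₂/n₁ = 0.7508, so θ_B = arctan 0.7508 = 36.90°.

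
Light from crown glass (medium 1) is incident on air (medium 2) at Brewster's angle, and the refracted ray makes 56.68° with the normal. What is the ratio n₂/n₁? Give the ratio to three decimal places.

θ_B + θ_t = 90°, so θ_B = 90° − 56.68° = 33.32°.
tan θ_B = n₂/n₁, so n₂/n₁ = tan 33.32° = 0.657.

n₂/n₁ ≈ 0.657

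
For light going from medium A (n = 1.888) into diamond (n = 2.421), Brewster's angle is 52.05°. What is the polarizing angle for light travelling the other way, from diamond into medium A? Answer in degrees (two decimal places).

The two Brewster angles are complementary: θ_B' = 90° − θ_B = 90° − 52.05° = 37.95°.

θ_B' ≈ 37.95°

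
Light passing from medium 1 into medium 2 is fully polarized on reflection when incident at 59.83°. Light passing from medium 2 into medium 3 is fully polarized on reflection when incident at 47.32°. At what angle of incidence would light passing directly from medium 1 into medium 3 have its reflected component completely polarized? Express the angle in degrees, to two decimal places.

θ_B ≈ 61.81°

n₂/n₁ = tan 59.83° = 1.7202 and n₃/n₂ = tan 47.32° = 1.0844.
So n₃/n₁ = (n₂/n₁)(n₃/n₂) = 1.7202 × 1.0844 = 1.8655.
θ_B(1→3) = arctan(1.8655) = 61.81°.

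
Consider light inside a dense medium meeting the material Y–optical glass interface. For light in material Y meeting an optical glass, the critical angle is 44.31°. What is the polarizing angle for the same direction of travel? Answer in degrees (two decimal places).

θ_B ≈ 34.94°

sin θ_c = n₂/n₁, so n₂/n₁ = sin 44.31° = 0.6985.
Brewster: tan θ_B = n₂/n₁ = 0.6985.
θ_B = arctan(0.6985) = 34.94°.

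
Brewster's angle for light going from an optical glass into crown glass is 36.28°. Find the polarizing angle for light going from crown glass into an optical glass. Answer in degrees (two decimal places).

θ_B' ≈ 53.72°

Reversing the direction swaps n₁ and n₂, so tan θ_B' = 1/tan θ_B and θ_B' = 90° − θ_B.
Hence θ_B' = 90° − 36.28° = 53.72°.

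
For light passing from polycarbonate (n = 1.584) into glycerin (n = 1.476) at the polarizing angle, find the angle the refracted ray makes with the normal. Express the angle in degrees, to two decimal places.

θ_t ≈ 47.02°

θ_B = arctan(n₂/n₁) = arctan(1.476/1.584) = 42.98°.
At Brewster's angle the reflected and refracted rays are perpendicular, so θ_t = 90° − θ_B = 90° − 42.98° = 47.02°.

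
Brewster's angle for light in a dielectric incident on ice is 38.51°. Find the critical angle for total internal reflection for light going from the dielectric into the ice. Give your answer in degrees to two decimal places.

tan θ_B = n₂/n₁ = tan 38.51° = 0.7957.
Total internal reflection: sin θ_c = n₂/n₁ = 0.7957.
θ_c = arcsin(0.7957) = 52.72°.

θ_c ≈ 52.72°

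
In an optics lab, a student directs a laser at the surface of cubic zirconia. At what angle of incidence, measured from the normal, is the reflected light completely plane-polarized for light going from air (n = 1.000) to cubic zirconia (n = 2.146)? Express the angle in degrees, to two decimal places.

Here n₂/n₁ = 2.146/1.000 = 2.1460, and Brewster's law gives tan θ_B = n₂/n₁. Taking the arctangent, θ_B = 65.02°.

θ_B ≈ 65.02°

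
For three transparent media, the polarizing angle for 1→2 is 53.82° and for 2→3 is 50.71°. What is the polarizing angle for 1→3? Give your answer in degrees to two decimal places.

n₂/n₁ = tan 53.82° = 1.3673 and n₃/n₂ = tan 50.71° = 1.2222.
n₃/n₁ = 1.6711. Then tan θ_B(1→3) = n₃/n₁, so θ_B(1→3) = arctan(1.6711) = 59.10°.

θ_B ≈ 59.10°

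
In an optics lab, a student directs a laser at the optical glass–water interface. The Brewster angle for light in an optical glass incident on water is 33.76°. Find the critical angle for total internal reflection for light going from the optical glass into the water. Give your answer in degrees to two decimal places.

tan θ_B = n₂/n₁ = tan 33.76° = 0.6684.
Total internal reflection: sin θ_c = n₂/n₁ = 0.6684.
θ_c = arcsin(0.6684) = 41.95°.

θ_c ≈ 41.95°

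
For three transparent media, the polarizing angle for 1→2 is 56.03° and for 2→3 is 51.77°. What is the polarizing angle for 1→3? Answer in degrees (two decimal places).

tan θ_B(1→2) = n₂/n₁ = tan 56.03° = 1.4842.
tan θ_B(2→3) = n₃/n₂ = tan 51.77° = 1.2694.
n₃/n₁ = 1.8841. Then tan θ_B(1→3) = n₃/n₁, so θ_B(1→3) = arctan(1.8841) = 62.04°.

θ_B ≈ 62.04°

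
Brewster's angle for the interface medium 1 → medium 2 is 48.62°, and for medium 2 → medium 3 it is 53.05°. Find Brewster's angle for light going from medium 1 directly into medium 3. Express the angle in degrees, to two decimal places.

θ_B ≈ 56.47°

Each Brewster angle gives a ratio: n₂/n₁ = tan 48.62° = 1.1351, n₃/n₂ = tan 53.05° = 1.3295.
So n₃/n₁ = (n₂/n₁)(n₃/n₂) = 1.1351 × 1.3295 = 1.5090.
θ_B(1→3) = arctan(1.5090) = 56.47°.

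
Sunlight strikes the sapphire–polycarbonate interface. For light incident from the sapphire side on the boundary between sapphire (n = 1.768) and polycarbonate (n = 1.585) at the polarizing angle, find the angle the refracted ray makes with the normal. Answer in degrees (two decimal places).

tan θ_B = n₂/n₁ = 1.585/1.768 = 0.8965, so θ_B = 41.88°.
At Brewster's angle the reflected and refracted rays are perpendicular, so θ_t = 90° − θ_B = 90° − 41.88° = 48.12°.

θ_t ≈ 48.12°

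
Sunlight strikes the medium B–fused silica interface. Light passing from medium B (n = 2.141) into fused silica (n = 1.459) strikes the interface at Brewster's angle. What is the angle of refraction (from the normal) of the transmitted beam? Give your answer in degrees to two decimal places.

θ_B = arctan(n₂/n₁) = arctan(1.459/2.141) = 34.27°.
At Brewster's angle the reflected and refracted rays are perpendicular, so θ_t = 90° − θ_B = 90° − 34.27° = 55.73°.

θ_t ≈ 55.73°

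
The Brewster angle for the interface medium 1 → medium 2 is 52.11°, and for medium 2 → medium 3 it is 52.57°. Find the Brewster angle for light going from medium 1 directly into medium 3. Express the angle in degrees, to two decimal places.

θ_B ≈ 59.22°

tan θ_B(1→2) = n₂/n₁ = tan 52.11° = 1.2850.
tan θ_B(2→3) = n₃/n₂ = tan 52.57° = 1.3065.
n₃/n₁ = 1.6789. Then tan θ_B(1→3) = n₃/n₁, so θ_B(1→3) = arctan(1.6789) = 59.22°.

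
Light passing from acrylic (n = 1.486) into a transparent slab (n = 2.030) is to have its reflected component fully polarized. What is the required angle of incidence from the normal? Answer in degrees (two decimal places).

θ_B ≈ 53.80°

tan θ_B = n₂/n₁ = 2.030/1.486 = 1.3661. Taking the arctangent, θ_B = 53.80°.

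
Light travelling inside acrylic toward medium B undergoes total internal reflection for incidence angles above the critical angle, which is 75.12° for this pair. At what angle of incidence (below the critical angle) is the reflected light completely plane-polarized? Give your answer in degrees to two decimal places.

θ_B ≈ 44.02°

At the critical angle sin θ_c = n₂/n₁, giving n₂/n₁ = sin 75.12° = 0.9665.
Then tan θ_B = n₂/n₁ = 0.9665, so θ_B = arctan 0.9665 = 44.02°.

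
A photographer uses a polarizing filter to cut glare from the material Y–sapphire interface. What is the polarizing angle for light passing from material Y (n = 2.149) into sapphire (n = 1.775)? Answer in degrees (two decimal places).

θ_B ≈ 39.56°

At Brewster's angle the reflected and refracted rays are perpendicular, which with Snell's law gives tan θ_B = n₂/n₁.
Here n₂/n₁ = 1.775/2.149 = 0.8260, and Brewster's law gives tan θ_B = n₂/n₁. Taking the arctangent, θ_B = 39.56°.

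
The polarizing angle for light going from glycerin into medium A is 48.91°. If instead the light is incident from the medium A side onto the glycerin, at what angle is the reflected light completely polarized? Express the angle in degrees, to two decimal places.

θ_B' ≈ 41.09°

The two Brewster angles are complementary: θ_B' = 90° − θ_B = 90° − 48.91° = 41.09°.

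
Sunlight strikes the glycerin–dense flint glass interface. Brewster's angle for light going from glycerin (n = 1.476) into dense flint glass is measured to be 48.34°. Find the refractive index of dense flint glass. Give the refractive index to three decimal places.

At Brewster's angle, tan θ_B = n₂/n₁ with n₁ on the incident side (glycerin) and n₂ on the transmitted side (dense flint glass).
n₂ = n₁ tan θ_B = 1.476 × tan 48.34° = 1.659.

n ≈ 1.659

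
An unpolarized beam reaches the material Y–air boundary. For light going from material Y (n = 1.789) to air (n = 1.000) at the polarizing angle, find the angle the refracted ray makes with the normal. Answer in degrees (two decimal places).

θ_t ≈ 60.80°

θ_B = arctan(n₂/n₁) = arctan(1.000/1.789) = 29.20°.
The refracted ray is perpendicular to the reflected ray, so θ_t = 90° − θ_B = 60.80°.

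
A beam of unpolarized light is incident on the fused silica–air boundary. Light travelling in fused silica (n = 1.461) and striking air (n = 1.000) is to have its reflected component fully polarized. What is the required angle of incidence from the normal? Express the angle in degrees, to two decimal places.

Brewster's condition: tan θ_B = n₂/n₁ = 1.000/1.461 = 0.6845.
θ_B = arctan(0.6845) = 34.39°.

θ_B ≈ 34.39°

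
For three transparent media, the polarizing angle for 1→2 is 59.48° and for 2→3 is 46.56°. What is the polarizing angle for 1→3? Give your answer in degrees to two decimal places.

θ_B ≈ 60.83°

Each Brewster angle gives a ratio: n₂/n₁ = tan 59.48° = 1.6963, n₃/n₂ = tan 46.56° = 1.0560.
So n₃/n₁ = (n₂/n₁)(n₃/n₂) = 1.6963 × 1.0560 = 1.7913.
θ_B(1→3) = arctan(1.7913) = 60.83°.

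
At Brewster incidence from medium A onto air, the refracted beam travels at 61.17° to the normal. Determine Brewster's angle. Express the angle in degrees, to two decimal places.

Brewster's condition makes the reflected and refracted beams perpendicular: θ_B + θ_t = 90°.
So θ_B = 90° − θ_t = 90° − 61.17° = 28.83°.

θ_B ≈ 28.83°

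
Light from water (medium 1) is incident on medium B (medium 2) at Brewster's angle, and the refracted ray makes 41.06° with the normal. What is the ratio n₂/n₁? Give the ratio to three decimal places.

θ_B + θ_t = 90°, so θ_B = 90° − 41.06° = 48.94°.
Then n₂/n₁ = tan θ_B = tan 48.94° = 1.148.

n₂/n₁ ≈ 1.148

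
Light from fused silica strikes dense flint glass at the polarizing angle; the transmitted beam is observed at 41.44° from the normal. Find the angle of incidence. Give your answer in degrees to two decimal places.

θ_B ≈ 48.56°

Since the reflected and refracted rays are at right angles at the polarizing angle, θ_B + θ_t = 90°.
θ_B = 90° − 41.44° = 48.56°.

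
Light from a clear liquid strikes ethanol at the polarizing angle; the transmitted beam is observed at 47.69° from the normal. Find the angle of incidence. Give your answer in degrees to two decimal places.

θ_B ≈ 42.31°

Since the reflected and refracted rays are at right angles at the polarizing angle, θ_B + θ_t = 90°.
So θ_B = 90° − θ_t = 90° − 47.69° = 42.31°.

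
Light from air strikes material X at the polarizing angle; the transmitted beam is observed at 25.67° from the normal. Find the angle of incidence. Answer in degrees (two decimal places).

θ_B ≈ 64.33°

Brewster's condition makes the reflected and refracted beams perpendicular: θ_B + θ_t = 90°.
θ_B = 90° − 25.67° = 64.33°.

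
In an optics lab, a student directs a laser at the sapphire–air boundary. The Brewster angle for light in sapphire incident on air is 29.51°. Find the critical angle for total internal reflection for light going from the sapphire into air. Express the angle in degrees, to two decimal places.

From Brewster, n₂/n₁ = tan θ_B = tan 29.51° = 0.5660.
Then sin θ_c = n₂/n₁ = 0.5660, so θ_c = arcsin 0.5660 = 34.47°.

θ_c ≈ 34.47°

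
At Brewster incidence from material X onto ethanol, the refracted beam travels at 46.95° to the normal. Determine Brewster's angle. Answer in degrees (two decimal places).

θ_B ≈ 43.05°

At Brewster's angle the reflected and refracted rays are perpendicular, so θ_B + θ_t = 90°.
θ_B = 90° − 46.95° = 43.05°.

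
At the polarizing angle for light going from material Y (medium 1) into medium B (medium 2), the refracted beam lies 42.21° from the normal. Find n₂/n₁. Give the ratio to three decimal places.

n₂/n₁ ≈ 1.102

θ_B + θ_t = 90°, so θ_B = 90° − 42.21° = 47.79°.
Then n₂/n₁ = tan θ_B = tan 47.79° = 1.102.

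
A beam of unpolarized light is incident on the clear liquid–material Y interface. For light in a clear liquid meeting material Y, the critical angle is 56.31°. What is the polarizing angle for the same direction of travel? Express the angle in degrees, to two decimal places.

θ_B ≈ 39.76°

n₂/n₁ = sin θ_c = sin 56.31° = 0.8321.
tan θ_B equals the same ratio, so θ_B = arctan(0.8321) = 39.76°.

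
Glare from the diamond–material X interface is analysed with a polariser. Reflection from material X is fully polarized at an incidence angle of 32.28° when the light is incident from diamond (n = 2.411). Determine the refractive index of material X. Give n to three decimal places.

At the polarizing angle, tan θ_B = n₂/n₁ with n₁ on the incident side (diamond) and n₂ on the transmitted side (material X).
n₂ = n₁ tan θ_B = 2.411 × tan 32.28° = 1.523.

n ≈ 1.523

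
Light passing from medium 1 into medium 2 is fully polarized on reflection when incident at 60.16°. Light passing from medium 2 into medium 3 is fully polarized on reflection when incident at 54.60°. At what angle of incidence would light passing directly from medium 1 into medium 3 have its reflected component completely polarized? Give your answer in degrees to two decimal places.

θ_B ≈ 67.82°

tan θ_B(1→2) = n₂/n₁ = tan 60.16° = 1.7433.
tan θ_B(2→3) = n₃/n₂ = tan 54.60° = 1.4071.
So n₃/n₁ = (n₂/n₁)(n₃/n₂) = 1.7433 × 1.4071 = 2.4530.
θ_B(1→3) = arctan(2.4530) = 67.82°.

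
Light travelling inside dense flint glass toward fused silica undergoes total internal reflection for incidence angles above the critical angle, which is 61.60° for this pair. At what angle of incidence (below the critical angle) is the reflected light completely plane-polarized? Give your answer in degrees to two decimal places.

θ_B ≈ 41.34°

sin θ_c = n₂/n₁, so n₂/n₁ = sin 61.60° = 0.8796.
Brewster: tan θ_B = n₂/n₁ = 0.8796.
θ_B = arctan(0.8796) = 41.34°.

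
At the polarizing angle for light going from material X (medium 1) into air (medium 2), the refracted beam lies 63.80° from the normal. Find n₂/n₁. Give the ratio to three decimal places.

At Brewster incidence θ_B = 90° − θ_t = 90° − 63.80° = 26.20°.
tan θ_B = n₂/n₁, so n₂/n₁ = tan 26.20° = 0.492.

n₂/n₁ ≈ 0.492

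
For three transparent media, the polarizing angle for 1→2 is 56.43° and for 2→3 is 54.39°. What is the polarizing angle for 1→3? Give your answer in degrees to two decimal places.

θ_B ≈ 64.58°

tan θ_B(1→2) = n₂/n₁ = tan 56.43° = 1.5068.
tan θ_B(2→3) = n₃/n₂ = tan 54.39° = 1.3963.
Multiplying, n₃/n₁ = 1.5068 × 1.3963 = 2.1039, and θ_B(1→3) = arctan 2.1039 = 64.58°.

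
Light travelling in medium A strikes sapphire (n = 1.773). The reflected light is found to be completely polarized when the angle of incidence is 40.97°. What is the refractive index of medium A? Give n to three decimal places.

n ≈ 2.042

Brewster's law: tan θ_B = n₂/n₁ (light incident in medium A, refracted into sapphire).
n₁ = n₂ / tan θ_B = 1.773 / tan 40.97° = 2.042.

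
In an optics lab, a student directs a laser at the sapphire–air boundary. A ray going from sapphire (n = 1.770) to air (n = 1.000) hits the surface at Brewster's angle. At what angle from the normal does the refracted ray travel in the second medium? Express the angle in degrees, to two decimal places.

θ_t ≈ 60.53°

tan θ_B = n₂/n₁ = 1.000/1.770 = 0.5650, so θ_B = 29.47°.
Since θ_B + θ_t = 90° at Brewster incidence, θ_t = 90° − 29.47° = 60.53°.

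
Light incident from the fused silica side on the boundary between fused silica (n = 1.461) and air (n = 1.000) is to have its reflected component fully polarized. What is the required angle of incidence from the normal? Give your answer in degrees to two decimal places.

Here n₂/n₁ = 1.000/1.461 = 0.6845, and Brewster's law gives tan θ_B = n₂/n₁. Taking the arctangent, θ_B = 34.39°.

θ_B ≈ 34.39°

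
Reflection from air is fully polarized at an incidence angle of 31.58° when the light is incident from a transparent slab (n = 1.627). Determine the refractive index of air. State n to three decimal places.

n ≈ 1.000

Full polarization of the reflected beam means tan θ_B = n₂/n₁, where n₁ is the incident medium (a transparent slab).
n₂ = n₁ tan θ_B = 1.627 × tan 31.58° = 1.000.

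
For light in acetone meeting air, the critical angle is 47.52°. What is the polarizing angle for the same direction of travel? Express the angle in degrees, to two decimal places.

At the critical angle sin θ_c = n₂/n₁, giving n₂/n₁ = sin 47.52° = 0.7375.
Then tan θ_B = n₂/n₁ = 0.7375, so θ_B = arctan 0.7375 = 36.41°.

θ_B ≈ 36.41°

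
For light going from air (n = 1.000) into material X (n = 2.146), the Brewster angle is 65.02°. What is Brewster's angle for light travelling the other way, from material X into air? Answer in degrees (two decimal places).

The two Brewster angles are complementary: θ_B' = 90° − θ_B = 90° − 65.02° = 24.98°.

θ_B' ≈ 24.98°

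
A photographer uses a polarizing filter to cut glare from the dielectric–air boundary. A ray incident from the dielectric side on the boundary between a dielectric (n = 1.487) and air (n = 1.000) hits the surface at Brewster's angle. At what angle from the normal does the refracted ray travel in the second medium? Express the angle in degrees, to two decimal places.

θ_t ≈ 56.08°

First find Brewster's angle: tan θ_B = 1.000/1.487 = 0.6725, giving θ_B = 33.92°.
Since θ_B + θ_t = 90° at Brewster incidence, θ_t = 90° − 33.92° = 56.08°.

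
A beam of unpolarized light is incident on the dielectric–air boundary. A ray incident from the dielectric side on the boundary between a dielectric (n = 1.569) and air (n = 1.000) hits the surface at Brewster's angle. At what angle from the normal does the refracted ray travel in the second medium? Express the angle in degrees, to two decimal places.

θ_B = arctan(n₂/n₁) = arctan(1.000/1.569) = 32.51°.
Since θ_B + θ_t = 90° at Brewster incidence, θ_t = 90° − 32.51° = 57.49°.

θ_t ≈ 57.49°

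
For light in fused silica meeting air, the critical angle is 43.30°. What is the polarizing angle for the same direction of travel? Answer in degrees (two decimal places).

θ_B ≈ 34.44°

sin θ_c = n₂/n₁, so n₂/n₁ = sin 43.30° = 0.6858.
Brewster: tan θ_B = n₂/n₁ = 0.6858.
θ_B = arctan(0.6858) = 34.44°.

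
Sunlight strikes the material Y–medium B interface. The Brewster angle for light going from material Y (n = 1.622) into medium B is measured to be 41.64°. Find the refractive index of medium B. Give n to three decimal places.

Brewster's law: tan θ_B = n₂/n₁ (light incident in material Y, refracted into medium B).
n₂ = n₁ tan θ_B = 1.622 × tan 41.64° = 1.442.

n ≈ 1.442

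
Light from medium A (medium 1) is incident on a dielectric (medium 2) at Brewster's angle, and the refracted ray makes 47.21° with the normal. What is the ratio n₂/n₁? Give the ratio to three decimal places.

n₂/n₁ ≈ 0.926

θ_B + θ_t = 90°, so θ_B = 90° − 47.21° = 42.79°.
Then n₂/n₁ = tan θ_B = tan 42.79° = 0.926.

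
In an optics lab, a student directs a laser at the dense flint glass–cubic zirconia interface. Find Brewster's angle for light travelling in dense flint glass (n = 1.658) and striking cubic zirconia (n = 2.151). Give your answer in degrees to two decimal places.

θ_B ≈ 52.37°

Here n₂/n₁ = 2.151/1.658 = 1.2973, and Brewster's law gives tan θ_B = n₂/n₁.
θ_B = arctan(1.2973) = 52.37°.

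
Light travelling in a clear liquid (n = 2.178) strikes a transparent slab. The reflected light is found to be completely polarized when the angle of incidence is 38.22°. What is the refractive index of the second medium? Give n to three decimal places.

Brewster's law: tan θ_B = n₂/n₁ (light incident in a clear liquid, refracted into a transparent slab).
n₂ = n₁ tan θ_B = 2.178 × tan 38.22° = 1.715.

n ≈ 1.715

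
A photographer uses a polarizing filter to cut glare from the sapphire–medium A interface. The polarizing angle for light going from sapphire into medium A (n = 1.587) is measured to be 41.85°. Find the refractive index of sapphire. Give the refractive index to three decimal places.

n ≈ 1.772

Full polarization of the reflected beam means tan θ_B = n₂/n₁, where n₁ is the incident medium (sapphire).
n₁ = n₂ / tan θ_B = 1.587 / tan 41.85° = 1.772.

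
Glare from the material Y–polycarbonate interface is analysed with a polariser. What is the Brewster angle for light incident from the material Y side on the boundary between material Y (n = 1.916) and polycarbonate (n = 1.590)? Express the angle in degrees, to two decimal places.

θ_B ≈ 39.69°

The reflected p-component vanishes when tan θ_B = n₂/n₁.
Here n₂/n₁ = 1.590/1.916 = 0.8299, and Brewster's law gives tan θ_B = n₂/n₁.
θ_B = arctan(0.8299) = 39.69°.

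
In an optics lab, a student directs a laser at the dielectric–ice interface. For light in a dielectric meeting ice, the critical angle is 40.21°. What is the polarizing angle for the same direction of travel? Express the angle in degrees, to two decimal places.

θ_B ≈ 32.85°

n₂/n₁ = sin θ_c = sin 40.21° = 0.6456.
tan θ_B equals the same ratio, so θ_B = arctan(0.6456) = 32.85°.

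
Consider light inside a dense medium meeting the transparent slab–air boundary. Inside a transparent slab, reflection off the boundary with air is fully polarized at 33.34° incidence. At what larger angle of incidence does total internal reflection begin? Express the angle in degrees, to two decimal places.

θ_c ≈ 41.14°

From Brewster, n₂/n₁ = tan θ_B = tan 33.34° = 0.6579.
Then sin θ_c = n₂/n₁ = 0.6579, so θ_c = arcsin 0.6579 = 41.14°.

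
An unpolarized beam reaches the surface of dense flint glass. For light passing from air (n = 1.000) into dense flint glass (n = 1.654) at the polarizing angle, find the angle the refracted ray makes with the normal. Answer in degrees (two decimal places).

θ_B = arctan(n₂/n₁) = arctan(1.654/1.000) = 58.84°.
The refracted ray is perpendicular to the reflected ray, so θ_t = 90° − θ_B = 31.16°.

θ_t ≈ 31.16°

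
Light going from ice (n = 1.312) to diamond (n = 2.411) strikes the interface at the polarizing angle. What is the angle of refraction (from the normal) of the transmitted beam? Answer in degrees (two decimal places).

θ_B = arctan(n₂/n₁) = arctan(2.411/1.312) = 61.45°.
At Brewster's angle the reflected and refracted rays are perpendicular, so θ_t = 90° − θ_B = 90° − 61.45° = 28.55°.

θ_t ≈ 28.55°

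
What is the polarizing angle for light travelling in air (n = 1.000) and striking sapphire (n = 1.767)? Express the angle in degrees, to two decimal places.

At Brewster's angle the reflected and refracted rays are perpendicular, which with Snell's law gives tan θ_B = n₂/n₁.
Here n₂/n₁ = 1.767/1.000 = 1.7670, and Brewster's law gives tan θ_B = n₂/n₁. Taking the arctangent, θ_B = 60.49°.

θ_B ≈ 60.49°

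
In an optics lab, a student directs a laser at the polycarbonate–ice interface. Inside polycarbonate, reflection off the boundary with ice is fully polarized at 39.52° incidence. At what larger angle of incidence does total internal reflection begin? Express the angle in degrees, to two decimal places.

tan θ_B = n₂/n₁ = tan 39.52° = 0.8249.
Total internal reflection: sin θ_c = n₂/n₁ = 0.8249.
θ_c = arcsin(0.8249) = 55.58°.

θ_c ≈ 55.58°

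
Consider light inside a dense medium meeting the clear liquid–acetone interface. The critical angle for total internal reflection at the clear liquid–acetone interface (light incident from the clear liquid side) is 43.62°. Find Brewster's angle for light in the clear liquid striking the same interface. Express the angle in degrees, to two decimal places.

At the critical angle sin θ_c = n₂/n₁, giving n₂/n₁ = sin 43.62° = 0.6899.
Then tan θ_B = n₂/n₁ = 0.6899, so θ_B = arctan 0.6899 = 34.60°.

θ_B ≈ 34.60°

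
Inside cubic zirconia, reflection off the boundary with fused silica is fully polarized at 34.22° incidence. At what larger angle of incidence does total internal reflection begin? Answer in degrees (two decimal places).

tan θ_B = n₂/n₁ = tan 34.22° = 0.6801.
Total internal reflection: sin θ_c = n₂/n₁ = 0.6801.
θ_c = arcsin(0.6801) = 42.85°.

θ_c ≈ 42.85°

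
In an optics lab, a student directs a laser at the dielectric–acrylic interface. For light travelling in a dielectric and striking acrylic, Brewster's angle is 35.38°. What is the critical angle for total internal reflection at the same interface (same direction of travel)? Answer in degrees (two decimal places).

From Brewster, n₂/n₁ = tan θ_B = tan 35.38° = 0.7101.
Then sin θ_c = n₂/n₁ = 0.7101, so θ_c = arcsin 0.7101 = 45.25°.

θ_c ≈ 45.25°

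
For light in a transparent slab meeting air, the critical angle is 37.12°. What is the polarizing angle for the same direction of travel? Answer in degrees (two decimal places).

θ_B ≈ 31.11°

At the critical angle sin θ_c = n₂/n₁, giving n₂/n₁ = sin 37.12° = 0.6035.
Then tan θ_B = n₂/n₁ = 0.6035, so θ_B = arctan 0.6035 = 31.11°.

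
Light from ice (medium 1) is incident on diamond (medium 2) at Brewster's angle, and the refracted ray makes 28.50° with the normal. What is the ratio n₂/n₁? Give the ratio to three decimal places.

At Brewster incidence θ_B = 90° − θ_t = 90° − 28.50° = 61.50°.
Then n₂/n₁ = tan θ_B = tan 61.50° = 1.842.

n₂/n₁ ≈ 1.842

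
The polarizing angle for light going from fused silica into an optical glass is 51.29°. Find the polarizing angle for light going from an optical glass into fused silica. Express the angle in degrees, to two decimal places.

θ_B' ≈ 38.71°

Reversing the direction swaps n₁ and n₂, so tan θ_B' = 1/tan θ_B and θ_B' = 90° − θ_B.
Hence θ_B' = 90° − 51.29° = 38.71°.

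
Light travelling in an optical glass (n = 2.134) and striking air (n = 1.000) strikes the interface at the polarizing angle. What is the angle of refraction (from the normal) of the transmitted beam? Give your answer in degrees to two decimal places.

First find Brewster's angle: tan θ_B = 1.000/2.134 = 0.4686, giving θ_B = 25.11°.
At Brewster's angle the reflected and refracted rays are perpendicular, so θ_t = 90° − θ_B = 90° − 25.11° = 64.89°.

θ_t ≈ 64.89°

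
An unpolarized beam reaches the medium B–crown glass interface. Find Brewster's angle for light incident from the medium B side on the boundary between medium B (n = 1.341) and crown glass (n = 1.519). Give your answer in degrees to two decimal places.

Here n₂/n₁ = 1.519/1.341 = 1.1327, and Brewster's law gives tan θ_B = n₂/n₁. Taking the arctangent, θ_B = 48.56°.

θ_B ≈ 48.56°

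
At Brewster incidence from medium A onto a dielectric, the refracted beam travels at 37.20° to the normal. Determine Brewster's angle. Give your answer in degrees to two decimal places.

θ_B ≈ 52.80°

At Brewster's angle the reflected and refracted rays are perpendicular, so θ_B + θ_t = 90°.
So θ_B = 90° − θ_t = 90° − 37.20° = 52.80°.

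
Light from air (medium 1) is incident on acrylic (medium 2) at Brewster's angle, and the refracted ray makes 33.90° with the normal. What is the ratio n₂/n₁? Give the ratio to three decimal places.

θ_B + θ_t = 90°, so θ_B = 90° − 33.90° = 56.10°.
Then n₂/n₁ = tan θ_B = tan 56.10° = 1.488.

n₂/n₁ ≈ 1.488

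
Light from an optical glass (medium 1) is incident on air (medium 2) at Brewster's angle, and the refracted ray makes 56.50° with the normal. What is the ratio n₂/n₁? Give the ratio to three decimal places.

n₂/n₁ ≈ 0.662

θ_B + θ_t = 90°, so θ_B = 90° − 56.50° = 33.50°.
tan θ_B = n₂/n₁, so n₂/n₁ = tan 33.50° = 0.662.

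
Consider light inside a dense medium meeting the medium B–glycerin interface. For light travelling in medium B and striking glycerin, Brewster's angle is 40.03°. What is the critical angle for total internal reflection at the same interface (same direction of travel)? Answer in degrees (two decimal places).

From Brewster, n₂/n₁ = tan θ_B = tan 40.03° = 0.8400.
Then sin θ_c = n₂/n₁ = 0.8400, so θ_c = arcsin 0.8400 = 57.14°.

θ_c ≈ 57.14°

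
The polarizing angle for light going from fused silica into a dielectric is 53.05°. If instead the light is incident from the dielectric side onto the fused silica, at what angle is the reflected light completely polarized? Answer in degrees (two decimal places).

θ_B' ≈ 36.95°

The two Brewster angles are complementary: θ_B' = 90° − θ_B = 90° − 53.05° = 36.95°.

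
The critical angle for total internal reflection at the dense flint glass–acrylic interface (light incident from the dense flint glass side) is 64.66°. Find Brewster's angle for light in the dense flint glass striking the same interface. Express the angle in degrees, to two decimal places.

θ_B ≈ 42.11°

sin θ_c = n₂/n₁, so n₂/n₁ = sin 64.66° = 0.9038.
Brewster: tan θ_B = n₂/n₁ = 0.9038.
θ_B = arctan(0.9038) = 42.11°.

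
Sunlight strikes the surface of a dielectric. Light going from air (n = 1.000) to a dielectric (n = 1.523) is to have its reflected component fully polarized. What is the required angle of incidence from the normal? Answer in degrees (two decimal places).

tan θ_B = n₂/n₁ = 1.523/1.000 = 1.5230.
θ_B = arctan(1.5230) = 56.71°.

θ_B ≈ 56.71°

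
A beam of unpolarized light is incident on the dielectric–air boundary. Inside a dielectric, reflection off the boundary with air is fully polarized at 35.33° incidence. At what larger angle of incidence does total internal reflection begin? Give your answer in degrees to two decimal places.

n₂/n₁ = tan 35.33° = 0.7088; the critical angle satisfies sin θ_c = n₂/n₁.
θ_c = arcsin(0.7088) = 45.14°.

θ_c ≈ 45.14°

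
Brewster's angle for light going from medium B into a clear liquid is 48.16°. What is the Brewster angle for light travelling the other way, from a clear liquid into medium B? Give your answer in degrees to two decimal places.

θ_B' ≈ 41.84°

The two Brewster angles are complementary: θ_B' = 90° − θ_B = 90° − 48.16° = 41.84°.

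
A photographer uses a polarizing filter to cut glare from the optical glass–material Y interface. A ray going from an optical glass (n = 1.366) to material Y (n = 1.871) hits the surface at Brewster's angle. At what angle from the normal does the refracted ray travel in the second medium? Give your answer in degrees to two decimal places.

tan θ_B = n₂/n₁ = 1.871/1.366 = 1.3697, so θ_B = 53.87°.
The refracted ray is perpendicular to the reflected ray, so θ_t = 90° − θ_B = 36.13°.

θ_t ≈ 36.13°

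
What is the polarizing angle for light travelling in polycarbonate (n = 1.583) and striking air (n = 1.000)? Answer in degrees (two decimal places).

tan θ_B = n₂/n₁ = 1.000/1.583 = 0.6317. Taking the arctangent, θ_B = 32.28°.

θ_B ≈ 32.28°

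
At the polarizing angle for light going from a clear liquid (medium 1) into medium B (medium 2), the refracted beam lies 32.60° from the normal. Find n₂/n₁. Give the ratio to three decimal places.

At Brewster incidence θ_B = 90° − θ_t = 90° − 32.60° = 57.40°.
tan θ_B = n₂/n₁, so n₂/n₁ = tan 57.40° = 1.564.

n₂/n₁ ≈ 1.564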